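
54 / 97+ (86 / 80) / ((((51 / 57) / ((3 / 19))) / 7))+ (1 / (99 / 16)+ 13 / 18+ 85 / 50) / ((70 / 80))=221128067 / 45710280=4.84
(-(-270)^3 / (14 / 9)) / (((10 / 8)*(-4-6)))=-7085880 / 7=-1012268.57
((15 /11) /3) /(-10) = -0.05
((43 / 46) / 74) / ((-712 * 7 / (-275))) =11825 / 16965536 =0.00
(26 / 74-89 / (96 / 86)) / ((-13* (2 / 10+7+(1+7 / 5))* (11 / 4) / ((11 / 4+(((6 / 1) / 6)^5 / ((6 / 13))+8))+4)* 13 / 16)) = 143089625 / 29714256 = 4.82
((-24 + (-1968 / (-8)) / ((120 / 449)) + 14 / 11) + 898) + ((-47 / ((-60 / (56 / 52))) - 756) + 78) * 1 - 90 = 8825099 / 8580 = 1028.57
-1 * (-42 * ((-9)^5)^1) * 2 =-4960116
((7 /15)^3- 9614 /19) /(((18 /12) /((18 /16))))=-1707407 /4500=-379.42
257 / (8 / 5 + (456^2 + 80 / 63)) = 80955 / 65500744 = 0.00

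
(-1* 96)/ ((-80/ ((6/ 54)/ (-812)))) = -1/ 6090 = -0.00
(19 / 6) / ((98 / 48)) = 76 / 49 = 1.55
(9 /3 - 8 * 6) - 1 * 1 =-46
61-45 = 16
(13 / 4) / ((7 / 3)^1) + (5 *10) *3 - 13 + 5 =4015 / 28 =143.39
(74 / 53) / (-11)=-74 / 583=-0.13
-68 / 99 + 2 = 130 / 99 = 1.31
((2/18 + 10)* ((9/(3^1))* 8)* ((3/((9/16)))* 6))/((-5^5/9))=-69888/3125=-22.36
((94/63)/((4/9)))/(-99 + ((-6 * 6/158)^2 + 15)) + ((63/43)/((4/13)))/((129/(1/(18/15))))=-125190323/13562193120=-0.01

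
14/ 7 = 2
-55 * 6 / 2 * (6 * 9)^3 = -25981560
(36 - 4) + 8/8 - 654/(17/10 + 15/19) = -108651/473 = -229.71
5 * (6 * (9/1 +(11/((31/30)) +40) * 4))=196770/31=6347.42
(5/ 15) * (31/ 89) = 31/ 267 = 0.12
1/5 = 0.20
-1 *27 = -27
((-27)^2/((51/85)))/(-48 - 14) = -1215/62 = -19.60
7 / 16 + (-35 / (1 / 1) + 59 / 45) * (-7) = 236.26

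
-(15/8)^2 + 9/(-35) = -8451/2240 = -3.77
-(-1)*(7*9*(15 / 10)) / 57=63 / 38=1.66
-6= -6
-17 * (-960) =16320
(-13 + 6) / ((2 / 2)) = -7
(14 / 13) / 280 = 1 / 260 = 0.00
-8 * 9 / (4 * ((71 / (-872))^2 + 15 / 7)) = -95808384 / 11441047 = -8.37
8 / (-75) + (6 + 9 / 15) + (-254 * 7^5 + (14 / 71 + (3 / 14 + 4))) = -318251496947 / 74550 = -4268967.10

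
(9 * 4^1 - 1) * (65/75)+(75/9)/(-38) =3433/114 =30.11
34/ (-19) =-34/ 19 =-1.79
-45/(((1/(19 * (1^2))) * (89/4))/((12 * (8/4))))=-82080/89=-922.25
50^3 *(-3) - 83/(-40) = -14999917/40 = -374997.92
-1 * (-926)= 926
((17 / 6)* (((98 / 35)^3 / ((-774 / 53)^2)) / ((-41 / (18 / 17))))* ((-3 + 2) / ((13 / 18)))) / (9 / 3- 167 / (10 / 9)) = -7707896 / 108874990575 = -0.00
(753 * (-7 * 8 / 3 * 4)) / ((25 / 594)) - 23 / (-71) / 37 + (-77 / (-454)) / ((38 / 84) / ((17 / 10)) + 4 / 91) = -57317167950294347 / 42905871550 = -1335881.68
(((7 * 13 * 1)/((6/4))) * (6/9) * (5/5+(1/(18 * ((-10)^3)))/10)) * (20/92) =16379909/1863000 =8.79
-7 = -7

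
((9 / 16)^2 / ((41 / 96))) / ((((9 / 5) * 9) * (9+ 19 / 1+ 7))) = 3 / 2296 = 0.00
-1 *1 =-1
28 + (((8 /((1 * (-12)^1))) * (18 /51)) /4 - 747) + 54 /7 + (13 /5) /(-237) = -100311797 /141015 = -711.36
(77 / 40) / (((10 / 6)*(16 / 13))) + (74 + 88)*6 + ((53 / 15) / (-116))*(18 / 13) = 1173702051 / 1206400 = 972.90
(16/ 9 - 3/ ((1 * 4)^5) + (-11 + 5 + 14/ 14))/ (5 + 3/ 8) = -29723/ 49536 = -0.60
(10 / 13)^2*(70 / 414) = 3500 / 34983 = 0.10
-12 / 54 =-2 / 9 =-0.22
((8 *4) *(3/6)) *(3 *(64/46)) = 1536/23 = 66.78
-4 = -4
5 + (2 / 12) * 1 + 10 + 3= 109 / 6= 18.17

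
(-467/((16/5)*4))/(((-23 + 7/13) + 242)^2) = -394615/521300224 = -0.00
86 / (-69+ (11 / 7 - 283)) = -602 / 2453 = -0.25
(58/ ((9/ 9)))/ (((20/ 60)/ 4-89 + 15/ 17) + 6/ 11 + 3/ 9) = -130152/ 195577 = -0.67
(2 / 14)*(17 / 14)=17 / 98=0.17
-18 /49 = -0.37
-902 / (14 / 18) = -8118 / 7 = -1159.71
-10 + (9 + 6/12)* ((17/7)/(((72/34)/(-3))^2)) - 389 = -711037/2016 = -352.70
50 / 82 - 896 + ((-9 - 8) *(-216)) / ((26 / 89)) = 6222321 / 533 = 11674.15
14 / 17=0.82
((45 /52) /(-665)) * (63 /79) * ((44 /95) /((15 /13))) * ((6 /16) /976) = -891 /5566908800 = -0.00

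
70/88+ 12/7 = 773/308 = 2.51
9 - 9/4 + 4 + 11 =87/4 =21.75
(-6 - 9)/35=-3/7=-0.43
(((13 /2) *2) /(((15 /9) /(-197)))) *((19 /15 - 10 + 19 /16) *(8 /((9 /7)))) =32465797 /450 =72146.22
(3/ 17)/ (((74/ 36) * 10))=27/ 3145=0.01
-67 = -67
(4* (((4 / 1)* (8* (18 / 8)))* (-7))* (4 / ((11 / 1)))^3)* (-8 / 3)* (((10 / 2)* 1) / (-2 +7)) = 344064 / 1331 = 258.50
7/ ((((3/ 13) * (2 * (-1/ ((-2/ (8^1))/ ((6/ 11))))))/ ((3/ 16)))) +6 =5609/ 768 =7.30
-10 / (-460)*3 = 3 / 46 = 0.07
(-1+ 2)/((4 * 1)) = 1/4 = 0.25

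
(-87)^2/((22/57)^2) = 24591681/484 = 50809.26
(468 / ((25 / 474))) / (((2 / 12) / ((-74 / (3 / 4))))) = -5252981.76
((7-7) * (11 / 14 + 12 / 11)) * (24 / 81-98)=0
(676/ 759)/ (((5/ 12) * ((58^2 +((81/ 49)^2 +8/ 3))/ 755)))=2941013712/ 6140255099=0.48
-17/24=-0.71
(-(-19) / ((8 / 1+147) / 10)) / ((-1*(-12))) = 19 / 186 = 0.10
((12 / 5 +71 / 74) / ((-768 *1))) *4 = -1243 / 71040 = -0.02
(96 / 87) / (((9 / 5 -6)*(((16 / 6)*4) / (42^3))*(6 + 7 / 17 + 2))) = -216.94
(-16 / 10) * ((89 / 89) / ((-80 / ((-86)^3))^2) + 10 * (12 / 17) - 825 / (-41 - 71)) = -3008969497949 / 29750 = -101141831.86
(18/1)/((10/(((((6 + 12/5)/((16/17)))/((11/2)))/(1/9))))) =28917/1100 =26.29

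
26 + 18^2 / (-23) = 274 / 23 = 11.91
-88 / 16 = -11 / 2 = -5.50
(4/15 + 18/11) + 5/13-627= -1340008/2145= -624.71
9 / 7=1.29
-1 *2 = -2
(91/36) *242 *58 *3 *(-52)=-16604588/3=-5534862.67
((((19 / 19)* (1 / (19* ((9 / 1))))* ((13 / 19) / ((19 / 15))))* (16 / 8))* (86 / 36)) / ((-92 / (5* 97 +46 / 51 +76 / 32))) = -556811515 / 6951404448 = -0.08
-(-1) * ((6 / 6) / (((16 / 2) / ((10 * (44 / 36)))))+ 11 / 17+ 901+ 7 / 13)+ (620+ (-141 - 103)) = 10181399 / 7956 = 1279.71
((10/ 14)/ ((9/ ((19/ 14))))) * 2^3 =380/ 441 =0.86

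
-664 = -664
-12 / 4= -3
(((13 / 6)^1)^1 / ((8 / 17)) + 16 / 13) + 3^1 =5513 / 624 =8.83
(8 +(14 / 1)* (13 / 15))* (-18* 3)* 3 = -16308 / 5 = -3261.60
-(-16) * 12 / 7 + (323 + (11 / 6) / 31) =456335 / 1302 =350.49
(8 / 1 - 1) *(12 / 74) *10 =420 / 37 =11.35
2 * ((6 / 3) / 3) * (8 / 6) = 16 / 9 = 1.78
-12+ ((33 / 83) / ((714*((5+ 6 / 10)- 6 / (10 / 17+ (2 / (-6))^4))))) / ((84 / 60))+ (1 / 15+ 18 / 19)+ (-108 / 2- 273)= -241807108180837 / 715435161420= -337.99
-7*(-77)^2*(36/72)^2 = -41503/4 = -10375.75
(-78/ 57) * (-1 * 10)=260/ 19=13.68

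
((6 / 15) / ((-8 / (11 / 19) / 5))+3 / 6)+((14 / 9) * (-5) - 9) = -11233 / 684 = -16.42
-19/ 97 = -0.20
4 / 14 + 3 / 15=0.49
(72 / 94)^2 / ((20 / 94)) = 648 / 235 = 2.76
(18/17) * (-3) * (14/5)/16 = -189/340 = -0.56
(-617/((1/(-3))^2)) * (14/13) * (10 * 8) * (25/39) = -51828000/169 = -306674.56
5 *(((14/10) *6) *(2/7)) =12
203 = 203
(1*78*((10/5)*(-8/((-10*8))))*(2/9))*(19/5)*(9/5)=2964/125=23.71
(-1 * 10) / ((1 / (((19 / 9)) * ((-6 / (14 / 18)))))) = 1140 / 7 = 162.86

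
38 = 38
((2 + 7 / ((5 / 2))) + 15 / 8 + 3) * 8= 387 / 5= 77.40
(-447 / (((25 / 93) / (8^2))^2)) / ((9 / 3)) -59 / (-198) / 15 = -3135440454449 / 371250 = -8445630.85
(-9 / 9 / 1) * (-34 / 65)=34 / 65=0.52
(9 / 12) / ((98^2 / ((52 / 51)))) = 13 / 163268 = 0.00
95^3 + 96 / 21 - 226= 6000075 / 7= 857153.57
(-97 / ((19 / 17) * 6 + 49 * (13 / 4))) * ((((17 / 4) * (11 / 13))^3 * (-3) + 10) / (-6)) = -30030811321 / 2380141920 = -12.62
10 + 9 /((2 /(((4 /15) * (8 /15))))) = 266 /25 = 10.64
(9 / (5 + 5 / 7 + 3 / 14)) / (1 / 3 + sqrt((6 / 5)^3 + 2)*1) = -47250 / 337727 + 5670*sqrt(2330) / 337727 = 0.67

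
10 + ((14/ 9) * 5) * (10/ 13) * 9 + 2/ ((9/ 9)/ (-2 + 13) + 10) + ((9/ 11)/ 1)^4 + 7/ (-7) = 1341403216/ 21126963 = 63.49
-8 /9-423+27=-3572 /9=-396.89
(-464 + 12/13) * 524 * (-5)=15772400/13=1213261.54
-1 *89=-89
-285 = -285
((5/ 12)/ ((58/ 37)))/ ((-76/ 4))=-185/ 13224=-0.01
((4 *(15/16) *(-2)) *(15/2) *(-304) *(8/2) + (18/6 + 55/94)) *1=6429937/94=68403.59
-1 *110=-110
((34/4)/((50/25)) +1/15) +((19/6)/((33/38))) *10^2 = 730547/1980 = 368.96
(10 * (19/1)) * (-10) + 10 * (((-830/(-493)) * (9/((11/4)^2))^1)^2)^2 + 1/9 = -198155335042724993297819/113965045391131265529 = -1738.74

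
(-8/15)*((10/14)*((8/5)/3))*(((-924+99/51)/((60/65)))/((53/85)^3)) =7852130000/9379251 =837.18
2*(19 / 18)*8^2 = 1216 / 9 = 135.11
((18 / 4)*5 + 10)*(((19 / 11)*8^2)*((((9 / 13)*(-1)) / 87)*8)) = -72960 / 319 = -228.71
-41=-41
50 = 50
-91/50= -1.82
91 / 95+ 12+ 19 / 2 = 4267 / 190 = 22.46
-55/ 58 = -0.95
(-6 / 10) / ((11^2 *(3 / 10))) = -2 / 121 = -0.02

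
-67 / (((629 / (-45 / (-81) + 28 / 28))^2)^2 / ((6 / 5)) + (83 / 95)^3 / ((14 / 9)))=-4413547012000 / 1467547561181340249129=-0.00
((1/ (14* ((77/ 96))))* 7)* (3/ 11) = 0.17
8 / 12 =0.67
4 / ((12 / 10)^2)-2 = 7 / 9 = 0.78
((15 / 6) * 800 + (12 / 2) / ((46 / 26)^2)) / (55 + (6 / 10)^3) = 66188375 / 1825579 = 36.26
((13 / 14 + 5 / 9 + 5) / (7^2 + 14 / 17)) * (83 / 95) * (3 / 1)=60673 / 177870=0.34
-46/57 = -0.81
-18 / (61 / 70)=-20.66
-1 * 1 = -1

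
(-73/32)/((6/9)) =-219/64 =-3.42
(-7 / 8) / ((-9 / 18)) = 7 / 4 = 1.75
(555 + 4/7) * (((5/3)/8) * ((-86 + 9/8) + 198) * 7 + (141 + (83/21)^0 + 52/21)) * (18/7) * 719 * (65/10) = 45354606690549/21952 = 2066080844.14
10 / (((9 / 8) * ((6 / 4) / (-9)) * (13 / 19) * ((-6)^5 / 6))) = 190 / 3159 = 0.06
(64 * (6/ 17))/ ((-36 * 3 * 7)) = -32/ 1071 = -0.03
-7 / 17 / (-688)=7 / 11696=0.00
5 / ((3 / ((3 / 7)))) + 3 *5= 110 / 7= 15.71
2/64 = 1/32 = 0.03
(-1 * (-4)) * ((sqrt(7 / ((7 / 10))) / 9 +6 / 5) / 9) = 4 * sqrt(10) / 81 +8 / 15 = 0.69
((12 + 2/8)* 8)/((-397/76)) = -7448/397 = -18.76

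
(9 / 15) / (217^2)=3 / 235445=0.00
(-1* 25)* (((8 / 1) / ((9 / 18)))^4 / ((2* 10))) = -81920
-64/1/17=-64/17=-3.76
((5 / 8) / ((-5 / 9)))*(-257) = 2313 / 8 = 289.12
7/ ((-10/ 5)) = -7/ 2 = -3.50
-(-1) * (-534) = -534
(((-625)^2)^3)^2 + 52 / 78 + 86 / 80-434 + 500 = 3552713678800500929355621000000000.00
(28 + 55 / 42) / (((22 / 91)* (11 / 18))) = 48009 / 242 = 198.38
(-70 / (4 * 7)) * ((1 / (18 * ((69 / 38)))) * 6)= -95 / 207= -0.46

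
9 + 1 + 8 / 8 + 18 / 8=53 / 4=13.25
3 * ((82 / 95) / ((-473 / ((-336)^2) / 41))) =-1138669056 / 44935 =-25340.36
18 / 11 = 1.64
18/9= 2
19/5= 3.80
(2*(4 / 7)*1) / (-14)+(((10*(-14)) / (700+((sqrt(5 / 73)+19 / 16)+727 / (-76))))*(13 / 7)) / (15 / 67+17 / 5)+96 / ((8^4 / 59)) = 4024716800*sqrt(365) / 1958826142680239+2101642950155880697 / 1755108223841494144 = 1.20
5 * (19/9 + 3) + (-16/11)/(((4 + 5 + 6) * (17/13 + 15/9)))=366382/14355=25.52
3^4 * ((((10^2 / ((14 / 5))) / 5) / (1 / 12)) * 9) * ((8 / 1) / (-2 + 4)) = 1749600 / 7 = 249942.86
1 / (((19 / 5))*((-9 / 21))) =-0.61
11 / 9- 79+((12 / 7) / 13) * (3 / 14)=-445738 / 5733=-77.75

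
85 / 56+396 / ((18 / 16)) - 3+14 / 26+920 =925329 / 728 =1271.06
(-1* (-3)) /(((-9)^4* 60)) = 1 /131220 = 0.00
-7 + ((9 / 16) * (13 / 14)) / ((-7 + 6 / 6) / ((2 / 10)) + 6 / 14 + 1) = -44917 / 6400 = -7.02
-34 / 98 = -17 / 49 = -0.35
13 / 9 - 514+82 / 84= -64459 / 126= -511.58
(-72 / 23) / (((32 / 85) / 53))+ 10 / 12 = -121405 / 276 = -439.87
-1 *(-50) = 50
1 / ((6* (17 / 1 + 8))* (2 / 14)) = 0.05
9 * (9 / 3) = 27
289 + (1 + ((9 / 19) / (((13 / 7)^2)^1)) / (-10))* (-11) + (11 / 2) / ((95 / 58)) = 9039253 / 32110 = 281.51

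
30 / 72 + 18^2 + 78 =4829 / 12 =402.42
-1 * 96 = -96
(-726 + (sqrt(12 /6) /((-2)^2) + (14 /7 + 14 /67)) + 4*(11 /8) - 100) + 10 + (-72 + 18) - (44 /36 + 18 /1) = -1063105 /1206 + sqrt(2) /4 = -881.16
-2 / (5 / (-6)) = 12 / 5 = 2.40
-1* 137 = -137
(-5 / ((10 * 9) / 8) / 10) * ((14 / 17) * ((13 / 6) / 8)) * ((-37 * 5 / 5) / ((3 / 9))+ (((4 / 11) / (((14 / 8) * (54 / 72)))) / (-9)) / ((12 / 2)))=9000407 / 8179380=1.10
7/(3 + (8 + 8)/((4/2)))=7/11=0.64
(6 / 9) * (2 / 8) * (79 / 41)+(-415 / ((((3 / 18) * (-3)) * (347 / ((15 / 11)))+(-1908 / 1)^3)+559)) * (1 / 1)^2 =16462034628853 / 51261516016122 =0.32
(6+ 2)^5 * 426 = 13959168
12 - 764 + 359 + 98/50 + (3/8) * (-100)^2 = 83974/25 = 3358.96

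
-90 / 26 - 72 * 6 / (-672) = -513 / 182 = -2.82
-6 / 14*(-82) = 246 / 7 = 35.14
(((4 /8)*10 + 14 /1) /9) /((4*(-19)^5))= -1 /4691556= -0.00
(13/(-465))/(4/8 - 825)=0.00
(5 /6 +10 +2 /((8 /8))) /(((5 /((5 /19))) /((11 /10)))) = 0.74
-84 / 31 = -2.71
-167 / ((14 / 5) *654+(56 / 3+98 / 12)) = -5010 / 55741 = -0.09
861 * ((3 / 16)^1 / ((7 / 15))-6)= -77121 / 16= -4820.06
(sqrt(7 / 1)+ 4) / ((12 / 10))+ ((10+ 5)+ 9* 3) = 5* sqrt(7) / 6+ 136 / 3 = 47.54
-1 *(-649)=649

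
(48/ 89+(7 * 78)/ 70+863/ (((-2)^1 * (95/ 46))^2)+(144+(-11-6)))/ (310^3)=149338833/ 23928875975000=0.00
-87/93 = -29/31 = -0.94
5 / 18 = 0.28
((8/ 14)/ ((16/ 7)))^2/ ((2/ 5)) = 5/ 32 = 0.16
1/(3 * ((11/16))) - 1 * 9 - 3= -11.52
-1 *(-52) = 52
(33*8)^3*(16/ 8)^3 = 147197952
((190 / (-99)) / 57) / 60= -1 / 1782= -0.00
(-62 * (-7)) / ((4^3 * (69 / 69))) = 217 / 32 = 6.78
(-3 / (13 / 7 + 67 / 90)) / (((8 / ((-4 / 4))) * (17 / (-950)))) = -448875 / 55726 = -8.06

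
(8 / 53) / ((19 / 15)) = 120 / 1007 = 0.12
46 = 46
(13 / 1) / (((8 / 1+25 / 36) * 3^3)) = 52 / 939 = 0.06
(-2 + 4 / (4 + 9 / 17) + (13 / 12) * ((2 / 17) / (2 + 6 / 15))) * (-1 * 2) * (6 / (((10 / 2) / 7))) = 100259 / 5610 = 17.87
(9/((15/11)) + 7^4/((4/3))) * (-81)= -2927907/20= -146395.35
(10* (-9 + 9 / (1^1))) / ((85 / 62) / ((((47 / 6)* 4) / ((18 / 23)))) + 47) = 0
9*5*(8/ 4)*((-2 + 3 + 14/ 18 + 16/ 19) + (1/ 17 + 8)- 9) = 48800/ 323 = 151.08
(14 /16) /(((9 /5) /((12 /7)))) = 5 /6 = 0.83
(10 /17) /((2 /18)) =90 /17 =5.29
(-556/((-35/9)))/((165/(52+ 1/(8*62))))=10755681/238700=45.06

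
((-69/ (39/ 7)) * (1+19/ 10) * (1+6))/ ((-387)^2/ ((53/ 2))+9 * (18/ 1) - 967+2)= -75313/ 1452490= -0.05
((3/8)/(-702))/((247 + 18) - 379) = 1/213408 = 0.00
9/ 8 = 1.12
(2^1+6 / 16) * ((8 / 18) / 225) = 19 / 4050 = 0.00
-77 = -77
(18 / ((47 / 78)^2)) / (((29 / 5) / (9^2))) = 44352360 / 64061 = 692.35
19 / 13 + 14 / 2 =110 / 13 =8.46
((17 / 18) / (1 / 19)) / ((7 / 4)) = 646 / 63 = 10.25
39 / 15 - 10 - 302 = -1547 / 5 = -309.40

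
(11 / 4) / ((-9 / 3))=-11 / 12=-0.92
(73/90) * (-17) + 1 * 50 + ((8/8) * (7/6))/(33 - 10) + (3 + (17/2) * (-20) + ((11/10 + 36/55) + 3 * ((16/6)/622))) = -913302547/7081470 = -128.97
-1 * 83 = -83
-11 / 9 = -1.22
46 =46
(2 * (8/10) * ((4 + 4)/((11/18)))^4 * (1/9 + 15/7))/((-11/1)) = -54273245184/5636785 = -9628.40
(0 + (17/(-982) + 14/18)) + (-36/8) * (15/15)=-16525/4419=-3.74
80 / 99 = 0.81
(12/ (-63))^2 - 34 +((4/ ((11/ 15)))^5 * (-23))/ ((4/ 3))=-5917809821878/ 71023491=-83321.87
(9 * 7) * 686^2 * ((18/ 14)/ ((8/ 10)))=47647845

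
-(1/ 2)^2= -1/ 4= -0.25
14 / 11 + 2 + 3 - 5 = 14 / 11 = 1.27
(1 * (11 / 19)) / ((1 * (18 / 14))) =77 / 171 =0.45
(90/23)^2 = 8100/529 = 15.31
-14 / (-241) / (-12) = -7 / 1446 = -0.00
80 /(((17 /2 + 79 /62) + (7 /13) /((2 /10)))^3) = 327254135 /7925540864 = 0.04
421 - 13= 408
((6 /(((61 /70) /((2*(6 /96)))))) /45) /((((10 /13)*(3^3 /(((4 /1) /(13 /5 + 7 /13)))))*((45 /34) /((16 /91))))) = 104 /667035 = 0.00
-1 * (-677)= 677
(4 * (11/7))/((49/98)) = 88/7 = 12.57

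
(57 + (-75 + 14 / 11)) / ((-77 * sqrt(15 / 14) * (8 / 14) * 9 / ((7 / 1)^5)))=773122 * sqrt(210) / 16335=685.86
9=9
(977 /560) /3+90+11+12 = 190817 /1680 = 113.58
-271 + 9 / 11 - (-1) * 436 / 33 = -8480 / 33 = -256.97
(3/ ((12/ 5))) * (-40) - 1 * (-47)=-3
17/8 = 2.12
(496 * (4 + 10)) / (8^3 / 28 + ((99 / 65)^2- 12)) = 205368800 / 254507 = 806.93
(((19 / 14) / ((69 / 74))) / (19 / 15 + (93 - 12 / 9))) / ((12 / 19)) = 66785 / 2693208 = 0.02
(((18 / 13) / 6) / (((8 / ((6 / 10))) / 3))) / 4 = 0.01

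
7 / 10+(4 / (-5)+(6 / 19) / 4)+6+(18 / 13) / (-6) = 7099 / 1235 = 5.75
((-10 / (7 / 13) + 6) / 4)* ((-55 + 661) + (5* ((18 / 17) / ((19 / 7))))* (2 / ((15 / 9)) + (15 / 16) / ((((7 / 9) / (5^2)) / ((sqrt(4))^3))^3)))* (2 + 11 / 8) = -73074567288591 / 221578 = -329791618.70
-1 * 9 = -9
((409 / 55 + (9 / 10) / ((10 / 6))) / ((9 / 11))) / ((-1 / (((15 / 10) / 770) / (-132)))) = 4387 / 30492000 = 0.00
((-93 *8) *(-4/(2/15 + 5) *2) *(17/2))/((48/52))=822120/77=10676.88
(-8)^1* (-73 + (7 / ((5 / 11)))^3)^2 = -1601391347712 / 15625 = -102489046.25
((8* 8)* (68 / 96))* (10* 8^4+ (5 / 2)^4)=11151745 / 6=1858624.17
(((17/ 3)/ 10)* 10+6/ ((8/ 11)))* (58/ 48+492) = 1976779/ 288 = 6863.82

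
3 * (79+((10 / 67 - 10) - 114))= -9015 / 67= -134.55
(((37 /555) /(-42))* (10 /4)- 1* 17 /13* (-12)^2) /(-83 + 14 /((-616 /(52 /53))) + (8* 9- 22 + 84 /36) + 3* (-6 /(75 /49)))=8991448675 /2026840452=4.44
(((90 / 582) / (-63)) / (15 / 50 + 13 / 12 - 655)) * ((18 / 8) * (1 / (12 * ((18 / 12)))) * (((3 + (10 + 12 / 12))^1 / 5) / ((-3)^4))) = 5 / 308127969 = 0.00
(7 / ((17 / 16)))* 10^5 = 658823.53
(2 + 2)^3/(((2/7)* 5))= 224/5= 44.80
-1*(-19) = 19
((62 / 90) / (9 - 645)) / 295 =-31 / 8442900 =-0.00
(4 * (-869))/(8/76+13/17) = -1122748/281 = -3995.54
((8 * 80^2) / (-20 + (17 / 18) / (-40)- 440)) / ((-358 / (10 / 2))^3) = 0.00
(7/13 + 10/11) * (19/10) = 3933/1430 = 2.75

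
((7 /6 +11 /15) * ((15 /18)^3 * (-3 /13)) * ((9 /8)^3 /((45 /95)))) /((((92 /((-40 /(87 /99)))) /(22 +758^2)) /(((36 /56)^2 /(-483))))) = -4519960471125 /24364261376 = -185.52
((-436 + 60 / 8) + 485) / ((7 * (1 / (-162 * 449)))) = -4109697 / 7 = -587099.57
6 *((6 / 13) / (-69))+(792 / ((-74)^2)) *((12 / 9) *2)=141444 / 409331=0.35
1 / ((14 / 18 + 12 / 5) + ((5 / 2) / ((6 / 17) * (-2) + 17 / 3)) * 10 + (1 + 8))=11385 / 196019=0.06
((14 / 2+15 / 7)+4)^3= 778688 / 343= 2270.23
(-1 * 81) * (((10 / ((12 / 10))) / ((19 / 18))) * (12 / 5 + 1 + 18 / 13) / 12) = -125955 / 494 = -254.97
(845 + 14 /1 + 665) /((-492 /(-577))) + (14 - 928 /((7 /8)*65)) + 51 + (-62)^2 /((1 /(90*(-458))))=-2955844530264 /18655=-158447844.02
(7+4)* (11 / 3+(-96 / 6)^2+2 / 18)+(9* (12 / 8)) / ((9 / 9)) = 51679 / 18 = 2871.06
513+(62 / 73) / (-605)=22656583 / 44165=513.00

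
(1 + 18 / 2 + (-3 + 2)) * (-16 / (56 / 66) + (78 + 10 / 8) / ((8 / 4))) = 10467 / 56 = 186.91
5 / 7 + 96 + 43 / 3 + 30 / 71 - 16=142346 / 1491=95.47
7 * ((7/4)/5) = 49/20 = 2.45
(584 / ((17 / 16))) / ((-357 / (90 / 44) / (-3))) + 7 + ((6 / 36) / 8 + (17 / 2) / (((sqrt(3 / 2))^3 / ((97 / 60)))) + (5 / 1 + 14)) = 1649 *sqrt(6) / 540 + 37885517 / 1068144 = 42.95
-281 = -281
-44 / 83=-0.53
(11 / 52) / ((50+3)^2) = 11 / 146068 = 0.00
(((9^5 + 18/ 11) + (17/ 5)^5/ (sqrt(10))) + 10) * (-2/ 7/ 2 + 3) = 2839714 * sqrt(10)/ 21875 + 12993340/ 77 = 169155.19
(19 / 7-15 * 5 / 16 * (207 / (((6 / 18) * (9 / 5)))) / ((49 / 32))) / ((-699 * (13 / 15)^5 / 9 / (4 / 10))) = 47035991250 / 4239052181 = 11.10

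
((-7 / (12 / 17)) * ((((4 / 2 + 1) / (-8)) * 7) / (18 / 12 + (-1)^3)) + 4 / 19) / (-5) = -15891 / 1520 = -10.45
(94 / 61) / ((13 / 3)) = 282 / 793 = 0.36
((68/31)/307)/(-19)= -68/180823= -0.00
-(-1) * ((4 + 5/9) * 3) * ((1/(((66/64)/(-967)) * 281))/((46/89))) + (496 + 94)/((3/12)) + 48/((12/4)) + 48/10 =7334333008/3199185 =2292.56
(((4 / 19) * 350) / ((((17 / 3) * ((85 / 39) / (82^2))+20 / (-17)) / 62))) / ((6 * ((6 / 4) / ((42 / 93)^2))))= -163103799040 / 1850590291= -88.14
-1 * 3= -3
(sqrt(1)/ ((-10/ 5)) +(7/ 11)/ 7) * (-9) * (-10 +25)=1215/ 22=55.23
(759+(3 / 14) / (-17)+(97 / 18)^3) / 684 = 1.34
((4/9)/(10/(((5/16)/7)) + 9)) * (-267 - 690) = -1276/699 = -1.83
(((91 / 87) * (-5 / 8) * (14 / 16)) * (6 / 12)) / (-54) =3185 / 601344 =0.01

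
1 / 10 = 0.10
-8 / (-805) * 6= 48 / 805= 0.06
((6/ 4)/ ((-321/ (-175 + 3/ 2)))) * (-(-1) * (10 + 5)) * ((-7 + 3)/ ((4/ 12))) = -15615/ 107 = -145.93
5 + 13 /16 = 93 /16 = 5.81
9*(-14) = -126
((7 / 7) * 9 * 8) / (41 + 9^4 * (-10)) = -72 / 65569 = -0.00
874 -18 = 856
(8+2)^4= 10000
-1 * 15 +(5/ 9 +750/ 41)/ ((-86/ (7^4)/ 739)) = -12341003755/ 31734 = -388889.01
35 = 35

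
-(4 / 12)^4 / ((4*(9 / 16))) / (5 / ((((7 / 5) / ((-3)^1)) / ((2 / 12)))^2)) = -784 / 91125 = -0.01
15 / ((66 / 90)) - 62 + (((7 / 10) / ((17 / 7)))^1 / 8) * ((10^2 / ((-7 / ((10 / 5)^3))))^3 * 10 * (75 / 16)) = -3300054383 / 1309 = -2521049.95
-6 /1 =-6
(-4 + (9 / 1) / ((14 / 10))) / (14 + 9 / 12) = 68 / 413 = 0.16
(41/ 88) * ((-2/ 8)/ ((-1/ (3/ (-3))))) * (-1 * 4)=41/ 88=0.47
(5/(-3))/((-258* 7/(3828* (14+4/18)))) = 50.24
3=3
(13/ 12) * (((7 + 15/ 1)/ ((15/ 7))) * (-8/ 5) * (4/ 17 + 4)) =-32032/ 425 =-75.37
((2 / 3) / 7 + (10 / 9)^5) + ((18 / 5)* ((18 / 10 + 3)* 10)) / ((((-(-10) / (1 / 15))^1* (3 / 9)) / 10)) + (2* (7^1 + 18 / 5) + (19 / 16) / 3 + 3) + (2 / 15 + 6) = 11090474407 / 165337200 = 67.08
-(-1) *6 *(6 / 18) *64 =128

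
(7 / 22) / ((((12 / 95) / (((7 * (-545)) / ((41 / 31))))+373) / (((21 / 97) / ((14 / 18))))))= 2123448075 / 8942996016922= 0.00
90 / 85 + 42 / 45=508 / 255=1.99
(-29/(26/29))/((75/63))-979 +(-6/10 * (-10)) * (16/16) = -650111/650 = -1000.17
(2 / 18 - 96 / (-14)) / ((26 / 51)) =7463 / 546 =13.67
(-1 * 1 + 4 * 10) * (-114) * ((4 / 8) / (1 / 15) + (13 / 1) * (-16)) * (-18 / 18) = -891423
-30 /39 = -10 /13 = -0.77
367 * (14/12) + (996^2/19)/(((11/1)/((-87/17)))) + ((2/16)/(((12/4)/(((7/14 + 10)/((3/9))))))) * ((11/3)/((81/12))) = -9156410929/383724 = -23861.97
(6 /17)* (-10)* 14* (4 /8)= -420 /17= -24.71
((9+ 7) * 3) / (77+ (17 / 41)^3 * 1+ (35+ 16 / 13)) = 14335568 / 33838527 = 0.42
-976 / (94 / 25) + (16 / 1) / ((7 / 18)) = -71864 / 329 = -218.43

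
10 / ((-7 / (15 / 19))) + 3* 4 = 1446 / 133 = 10.87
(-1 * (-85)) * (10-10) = 0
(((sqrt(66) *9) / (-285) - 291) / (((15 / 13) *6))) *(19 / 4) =-23959 / 120 - 13 *sqrt(66) / 600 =-199.83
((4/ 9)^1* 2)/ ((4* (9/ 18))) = 4/ 9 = 0.44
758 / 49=15.47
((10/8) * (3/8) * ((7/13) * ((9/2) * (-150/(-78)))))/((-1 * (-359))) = 23625/3882944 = 0.01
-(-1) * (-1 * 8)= -8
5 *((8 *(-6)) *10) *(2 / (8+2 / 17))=-591.30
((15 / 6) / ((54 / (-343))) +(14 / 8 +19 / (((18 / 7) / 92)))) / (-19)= -35945 / 1026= -35.03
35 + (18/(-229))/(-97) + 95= 2887708/22213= 130.00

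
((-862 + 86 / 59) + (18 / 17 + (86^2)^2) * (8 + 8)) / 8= 219459462259 / 2006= 109401526.55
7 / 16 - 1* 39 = -617 / 16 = -38.56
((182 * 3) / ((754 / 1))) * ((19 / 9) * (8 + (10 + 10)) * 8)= 29792 / 87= 342.44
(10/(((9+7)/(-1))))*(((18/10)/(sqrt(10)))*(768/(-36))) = 12*sqrt(10)/5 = 7.59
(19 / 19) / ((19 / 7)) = 7 / 19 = 0.37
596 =596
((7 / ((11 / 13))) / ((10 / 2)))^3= 753571 / 166375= 4.53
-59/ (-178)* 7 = 413/ 178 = 2.32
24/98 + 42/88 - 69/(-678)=200735/243628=0.82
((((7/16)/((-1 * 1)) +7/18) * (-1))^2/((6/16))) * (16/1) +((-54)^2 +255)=1541155/486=3171.10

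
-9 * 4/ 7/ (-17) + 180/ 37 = 22752/ 4403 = 5.17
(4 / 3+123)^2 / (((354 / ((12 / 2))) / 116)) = 16138964 / 531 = 30393.53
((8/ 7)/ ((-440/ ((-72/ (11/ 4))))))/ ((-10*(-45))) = 16/ 105875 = 0.00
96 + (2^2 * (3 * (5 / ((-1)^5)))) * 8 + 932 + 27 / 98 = 53731 / 98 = 548.28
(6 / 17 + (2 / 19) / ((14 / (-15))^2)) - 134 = -4226639 / 31654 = -133.53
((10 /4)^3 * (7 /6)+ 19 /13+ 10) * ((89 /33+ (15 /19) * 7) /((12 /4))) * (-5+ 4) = -23881303 /293436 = -81.39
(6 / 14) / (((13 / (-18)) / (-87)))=51.63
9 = 9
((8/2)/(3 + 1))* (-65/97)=-65/97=-0.67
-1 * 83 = -83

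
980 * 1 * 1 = 980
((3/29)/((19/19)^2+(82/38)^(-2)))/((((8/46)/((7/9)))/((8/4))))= 0.76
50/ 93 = 0.54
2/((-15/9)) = -6/5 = -1.20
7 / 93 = 0.08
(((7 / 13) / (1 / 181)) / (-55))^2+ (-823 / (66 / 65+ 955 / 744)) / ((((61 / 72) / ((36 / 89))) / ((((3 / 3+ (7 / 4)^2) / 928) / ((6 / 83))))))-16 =-830789319655331991 / 35794201446961100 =-23.21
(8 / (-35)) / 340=-2 / 2975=-0.00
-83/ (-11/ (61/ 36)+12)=-5063/ 336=-15.07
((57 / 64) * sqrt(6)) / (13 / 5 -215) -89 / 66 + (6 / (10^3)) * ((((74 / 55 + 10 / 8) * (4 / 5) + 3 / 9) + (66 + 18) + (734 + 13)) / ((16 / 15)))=4408067 / 1320000 -95 * sqrt(6) / 22656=3.33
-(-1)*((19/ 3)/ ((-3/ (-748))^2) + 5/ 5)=10630603/ 27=393726.04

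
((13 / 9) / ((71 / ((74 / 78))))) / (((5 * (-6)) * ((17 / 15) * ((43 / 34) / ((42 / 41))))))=-518 / 1126557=-0.00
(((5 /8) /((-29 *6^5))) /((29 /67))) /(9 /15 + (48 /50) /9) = -8375 /924265728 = -0.00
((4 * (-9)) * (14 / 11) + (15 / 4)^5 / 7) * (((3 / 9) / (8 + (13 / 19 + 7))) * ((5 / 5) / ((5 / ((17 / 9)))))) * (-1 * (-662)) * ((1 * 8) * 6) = 56312894621 / 3671360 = 15338.43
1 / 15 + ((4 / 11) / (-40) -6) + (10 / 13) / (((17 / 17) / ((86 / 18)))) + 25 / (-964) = -14225153 / 6203340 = -2.29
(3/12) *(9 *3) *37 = 999/4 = 249.75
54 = 54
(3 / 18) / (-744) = -1 / 4464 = -0.00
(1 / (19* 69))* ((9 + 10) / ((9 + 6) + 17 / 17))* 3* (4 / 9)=1 / 828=0.00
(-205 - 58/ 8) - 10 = -889/ 4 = -222.25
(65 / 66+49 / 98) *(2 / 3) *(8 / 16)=49 / 99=0.49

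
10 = 10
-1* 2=-2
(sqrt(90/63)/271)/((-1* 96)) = -sqrt(70)/182112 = -0.00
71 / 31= 2.29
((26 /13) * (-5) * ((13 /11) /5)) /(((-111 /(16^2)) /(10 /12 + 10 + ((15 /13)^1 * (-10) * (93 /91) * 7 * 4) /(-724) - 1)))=483443456 /8619039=56.09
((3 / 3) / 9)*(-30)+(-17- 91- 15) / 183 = -733 / 183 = -4.01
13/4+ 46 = 197/4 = 49.25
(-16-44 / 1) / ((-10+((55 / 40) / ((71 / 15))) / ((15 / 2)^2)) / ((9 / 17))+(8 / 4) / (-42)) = 8051400 / 2539781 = 3.17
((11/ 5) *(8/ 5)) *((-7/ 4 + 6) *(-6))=-2244/ 25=-89.76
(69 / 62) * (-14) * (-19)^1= 296.03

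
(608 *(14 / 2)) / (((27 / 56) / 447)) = 35512064 / 9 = 3945784.89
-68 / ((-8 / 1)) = 17 / 2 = 8.50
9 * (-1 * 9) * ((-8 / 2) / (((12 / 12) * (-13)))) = -324 / 13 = -24.92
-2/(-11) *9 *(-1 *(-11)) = 18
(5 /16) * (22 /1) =55 /8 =6.88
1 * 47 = 47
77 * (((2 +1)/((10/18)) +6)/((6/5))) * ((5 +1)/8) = 548.62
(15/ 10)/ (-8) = -0.19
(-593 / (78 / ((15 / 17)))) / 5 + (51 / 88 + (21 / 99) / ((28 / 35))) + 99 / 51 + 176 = 10352807 / 58344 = 177.44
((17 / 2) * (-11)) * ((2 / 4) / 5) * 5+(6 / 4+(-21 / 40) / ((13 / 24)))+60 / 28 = -80219 / 1820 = -44.08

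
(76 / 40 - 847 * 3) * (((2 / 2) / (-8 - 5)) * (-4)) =-50782 / 65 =-781.26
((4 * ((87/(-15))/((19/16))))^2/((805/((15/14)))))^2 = 26698963746816/103452800880625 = 0.26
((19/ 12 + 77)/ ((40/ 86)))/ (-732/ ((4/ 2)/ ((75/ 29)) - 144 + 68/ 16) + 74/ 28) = 11834266199/ 554044920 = 21.36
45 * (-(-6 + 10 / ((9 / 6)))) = -30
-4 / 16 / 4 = -1 / 16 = -0.06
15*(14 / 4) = 105 / 2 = 52.50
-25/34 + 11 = 349/34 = 10.26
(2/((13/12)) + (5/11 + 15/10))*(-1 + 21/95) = -40219/13585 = -2.96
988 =988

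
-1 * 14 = -14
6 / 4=3 / 2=1.50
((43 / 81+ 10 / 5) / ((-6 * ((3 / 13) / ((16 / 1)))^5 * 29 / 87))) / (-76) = 9976553799680 / 373977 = 26676918.10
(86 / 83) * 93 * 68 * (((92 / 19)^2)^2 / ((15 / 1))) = 12987344693248 / 54083215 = 240136.33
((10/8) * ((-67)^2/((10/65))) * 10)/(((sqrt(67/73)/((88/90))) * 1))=47905 * sqrt(4891)/9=372252.11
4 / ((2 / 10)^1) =20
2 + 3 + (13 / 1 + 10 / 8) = 77 / 4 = 19.25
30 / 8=3.75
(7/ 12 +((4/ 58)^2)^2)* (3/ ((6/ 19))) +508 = 513.54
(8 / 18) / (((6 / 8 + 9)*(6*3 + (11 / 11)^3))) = 16 / 6669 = 0.00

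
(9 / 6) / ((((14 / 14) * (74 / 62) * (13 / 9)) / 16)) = 6696 / 481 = 13.92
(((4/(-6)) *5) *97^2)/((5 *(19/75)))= -470450/19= -24760.53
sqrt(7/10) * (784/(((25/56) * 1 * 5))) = 21952 * sqrt(70)/625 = 293.86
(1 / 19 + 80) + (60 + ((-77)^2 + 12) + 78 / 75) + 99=2936019 / 475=6181.09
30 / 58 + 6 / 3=73 / 29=2.52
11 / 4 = 2.75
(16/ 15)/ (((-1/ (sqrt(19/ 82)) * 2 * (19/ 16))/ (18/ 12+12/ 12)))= -0.54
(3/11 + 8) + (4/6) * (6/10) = 477/55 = 8.67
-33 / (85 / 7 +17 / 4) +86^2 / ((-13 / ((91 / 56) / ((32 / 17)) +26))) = -15285.15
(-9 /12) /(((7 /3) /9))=-81 /28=-2.89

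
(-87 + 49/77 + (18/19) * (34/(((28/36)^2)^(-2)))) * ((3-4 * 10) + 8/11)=79537514/29403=2705.08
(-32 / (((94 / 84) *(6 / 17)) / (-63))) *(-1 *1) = -239904 / 47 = -5104.34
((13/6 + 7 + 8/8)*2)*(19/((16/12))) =1159/4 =289.75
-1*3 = -3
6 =6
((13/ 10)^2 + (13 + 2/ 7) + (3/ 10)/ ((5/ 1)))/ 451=421/ 12628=0.03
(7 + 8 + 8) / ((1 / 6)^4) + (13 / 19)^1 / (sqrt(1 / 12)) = 26 * sqrt(3) / 19 + 29808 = 29810.37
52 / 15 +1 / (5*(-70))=3637 / 1050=3.46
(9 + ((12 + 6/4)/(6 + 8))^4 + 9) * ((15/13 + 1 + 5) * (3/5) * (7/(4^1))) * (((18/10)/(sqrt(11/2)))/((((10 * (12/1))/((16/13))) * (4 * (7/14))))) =9705223413 * sqrt(22)/81617536000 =0.56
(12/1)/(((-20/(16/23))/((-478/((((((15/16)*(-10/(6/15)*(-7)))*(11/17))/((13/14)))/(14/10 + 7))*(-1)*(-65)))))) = 6240768/27671875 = 0.23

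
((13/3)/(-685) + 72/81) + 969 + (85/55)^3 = 7988771551/8205615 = 973.57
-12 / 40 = -3 / 10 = -0.30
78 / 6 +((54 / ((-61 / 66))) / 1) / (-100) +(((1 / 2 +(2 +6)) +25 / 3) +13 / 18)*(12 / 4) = 303098 / 4575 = 66.25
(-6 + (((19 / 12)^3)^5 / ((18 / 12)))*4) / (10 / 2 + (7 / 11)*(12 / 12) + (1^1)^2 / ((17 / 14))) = 2832388250259080067577 / 6979380773287624704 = 405.82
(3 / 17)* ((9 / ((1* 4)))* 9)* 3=729 / 68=10.72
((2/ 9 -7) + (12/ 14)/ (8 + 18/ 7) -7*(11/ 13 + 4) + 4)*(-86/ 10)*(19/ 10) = 129516559/ 216450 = 598.37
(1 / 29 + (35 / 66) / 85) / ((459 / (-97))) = -128525 / 14934942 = -0.01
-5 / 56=-0.09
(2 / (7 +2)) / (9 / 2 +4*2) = 4 / 225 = 0.02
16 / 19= 0.84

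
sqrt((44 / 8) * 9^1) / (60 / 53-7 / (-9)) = 1431 * sqrt(22) / 1822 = 3.68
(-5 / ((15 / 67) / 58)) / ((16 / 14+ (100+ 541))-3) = -13601 / 6711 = -2.03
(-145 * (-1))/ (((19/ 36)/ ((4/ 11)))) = 20880/ 209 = 99.90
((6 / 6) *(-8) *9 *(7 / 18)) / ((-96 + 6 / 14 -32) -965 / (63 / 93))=294 / 16297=0.02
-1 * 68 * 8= -544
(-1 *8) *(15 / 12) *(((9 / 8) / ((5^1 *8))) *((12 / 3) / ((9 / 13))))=-1.62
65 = 65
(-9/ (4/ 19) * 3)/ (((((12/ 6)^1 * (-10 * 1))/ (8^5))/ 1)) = 1050624/ 5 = 210124.80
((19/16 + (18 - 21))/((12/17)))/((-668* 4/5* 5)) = 493/513024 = 0.00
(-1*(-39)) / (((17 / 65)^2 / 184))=104908.65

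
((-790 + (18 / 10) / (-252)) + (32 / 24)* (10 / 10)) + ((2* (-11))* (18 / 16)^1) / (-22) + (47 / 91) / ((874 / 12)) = -3758180581 / 4772040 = -787.54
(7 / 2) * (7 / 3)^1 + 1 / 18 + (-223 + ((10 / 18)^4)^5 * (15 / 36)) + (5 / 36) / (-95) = -148839203978739694637332 / 692986931166244941657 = -214.78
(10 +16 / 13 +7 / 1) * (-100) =-23700 / 13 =-1823.08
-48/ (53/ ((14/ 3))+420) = -224/ 2013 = -0.11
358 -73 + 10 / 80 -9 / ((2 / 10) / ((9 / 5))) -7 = 1577 / 8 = 197.12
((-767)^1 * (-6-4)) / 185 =1534 / 37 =41.46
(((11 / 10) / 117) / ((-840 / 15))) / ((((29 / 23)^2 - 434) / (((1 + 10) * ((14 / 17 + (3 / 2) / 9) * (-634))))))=-186306923 / 69486908400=-0.00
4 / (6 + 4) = 2 / 5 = 0.40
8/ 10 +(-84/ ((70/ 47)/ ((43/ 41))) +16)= -8682/ 205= -42.35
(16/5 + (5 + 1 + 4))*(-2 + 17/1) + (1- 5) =194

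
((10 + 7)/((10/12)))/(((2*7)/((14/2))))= 51/5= 10.20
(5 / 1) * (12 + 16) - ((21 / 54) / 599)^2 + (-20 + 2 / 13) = 181584879851 / 1511269812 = 120.15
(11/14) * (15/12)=55/56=0.98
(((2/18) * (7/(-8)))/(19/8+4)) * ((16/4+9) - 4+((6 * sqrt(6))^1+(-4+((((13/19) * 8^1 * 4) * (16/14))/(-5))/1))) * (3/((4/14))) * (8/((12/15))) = 7/969 - 490 * sqrt(6)/51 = -23.53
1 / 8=0.12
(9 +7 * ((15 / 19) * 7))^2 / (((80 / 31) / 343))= 2181987297 / 7220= 302214.31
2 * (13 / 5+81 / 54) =41 / 5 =8.20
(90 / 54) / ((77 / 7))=5 / 33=0.15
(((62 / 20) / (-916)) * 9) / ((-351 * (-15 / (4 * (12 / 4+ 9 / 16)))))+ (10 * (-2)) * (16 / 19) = -2286347191 / 135751200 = -16.84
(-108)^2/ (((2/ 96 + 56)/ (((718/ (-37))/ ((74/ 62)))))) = -12461630976/ 3681241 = -3385.17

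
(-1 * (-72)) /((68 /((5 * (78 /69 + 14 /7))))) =6480 /391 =16.57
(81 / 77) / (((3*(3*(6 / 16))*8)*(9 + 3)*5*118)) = 1 / 181720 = 0.00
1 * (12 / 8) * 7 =21 / 2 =10.50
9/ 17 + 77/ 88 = 191/ 136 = 1.40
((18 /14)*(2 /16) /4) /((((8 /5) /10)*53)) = 225 /47488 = 0.00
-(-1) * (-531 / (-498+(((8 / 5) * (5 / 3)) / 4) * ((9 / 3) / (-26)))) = 6903 / 6475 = 1.07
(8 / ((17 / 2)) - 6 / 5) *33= -726 / 85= -8.54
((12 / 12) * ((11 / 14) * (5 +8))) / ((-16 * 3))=-143 / 672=-0.21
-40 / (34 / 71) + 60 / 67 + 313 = 230.37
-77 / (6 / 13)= -1001 / 6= -166.83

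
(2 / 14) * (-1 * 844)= -120.57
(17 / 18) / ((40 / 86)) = 731 / 360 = 2.03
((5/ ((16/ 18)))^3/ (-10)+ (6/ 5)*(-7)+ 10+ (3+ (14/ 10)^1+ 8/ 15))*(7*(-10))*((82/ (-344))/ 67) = -2.81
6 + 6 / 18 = 19 / 3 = 6.33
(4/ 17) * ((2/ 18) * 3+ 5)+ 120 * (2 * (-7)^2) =599824/ 51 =11761.25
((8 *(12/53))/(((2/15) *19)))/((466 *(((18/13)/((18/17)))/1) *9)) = 520/3988727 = 0.00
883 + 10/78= 883.13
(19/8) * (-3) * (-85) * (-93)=-450585/8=-56323.12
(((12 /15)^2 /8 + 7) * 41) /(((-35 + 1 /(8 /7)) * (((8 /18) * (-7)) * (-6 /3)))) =-1.37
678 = 678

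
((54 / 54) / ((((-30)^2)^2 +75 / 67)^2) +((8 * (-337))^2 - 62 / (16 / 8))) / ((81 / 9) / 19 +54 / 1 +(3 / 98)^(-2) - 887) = 203367885101857033116083 / 6563633283269035625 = 30984.04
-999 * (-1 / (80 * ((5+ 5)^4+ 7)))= 999 / 800560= 0.00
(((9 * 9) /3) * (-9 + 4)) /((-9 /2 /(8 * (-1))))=-240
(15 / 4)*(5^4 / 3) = 3125 / 4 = 781.25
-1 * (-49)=49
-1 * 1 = -1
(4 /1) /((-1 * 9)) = -4 /9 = -0.44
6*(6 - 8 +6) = 24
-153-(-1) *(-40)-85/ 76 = -14753/ 76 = -194.12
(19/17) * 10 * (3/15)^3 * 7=266/425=0.63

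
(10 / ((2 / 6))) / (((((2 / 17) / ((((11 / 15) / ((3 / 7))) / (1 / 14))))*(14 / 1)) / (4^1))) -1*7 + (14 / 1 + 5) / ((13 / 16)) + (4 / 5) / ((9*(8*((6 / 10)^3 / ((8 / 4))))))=1761.82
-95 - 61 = -156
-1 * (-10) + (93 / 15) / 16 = 831 / 80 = 10.39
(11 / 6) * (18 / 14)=33 / 14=2.36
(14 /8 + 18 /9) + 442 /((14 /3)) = 2757 /28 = 98.46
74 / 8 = 37 / 4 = 9.25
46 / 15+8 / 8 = 61 / 15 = 4.07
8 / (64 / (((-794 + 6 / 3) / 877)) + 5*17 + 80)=792 / 9319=0.08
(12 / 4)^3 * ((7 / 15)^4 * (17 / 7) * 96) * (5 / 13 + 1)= 3358656 / 8125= 413.37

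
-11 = -11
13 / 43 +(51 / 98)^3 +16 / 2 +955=38991759017 / 40471256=963.44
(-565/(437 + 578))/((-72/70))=565/1044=0.54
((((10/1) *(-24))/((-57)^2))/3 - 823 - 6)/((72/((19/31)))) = -2693501/381672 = -7.06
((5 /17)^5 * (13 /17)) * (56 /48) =284375 /144825414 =0.00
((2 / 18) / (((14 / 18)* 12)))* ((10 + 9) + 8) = 9 / 28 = 0.32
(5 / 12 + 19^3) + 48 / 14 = 576479 / 84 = 6862.85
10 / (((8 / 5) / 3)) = 75 / 4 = 18.75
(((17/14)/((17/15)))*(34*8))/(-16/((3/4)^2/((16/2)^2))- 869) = -3672/33887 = -0.11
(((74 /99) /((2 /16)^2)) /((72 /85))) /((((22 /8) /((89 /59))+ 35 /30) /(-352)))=-573245440 /86211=-6649.33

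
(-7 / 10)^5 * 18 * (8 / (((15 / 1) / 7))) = -352947 / 31250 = -11.29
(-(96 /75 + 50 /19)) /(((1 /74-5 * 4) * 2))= 68746 /702525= 0.10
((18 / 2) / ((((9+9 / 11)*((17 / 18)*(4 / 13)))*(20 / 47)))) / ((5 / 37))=746031 / 13600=54.86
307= 307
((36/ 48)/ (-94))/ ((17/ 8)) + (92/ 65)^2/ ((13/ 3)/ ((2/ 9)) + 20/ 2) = 12777647/ 199170725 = 0.06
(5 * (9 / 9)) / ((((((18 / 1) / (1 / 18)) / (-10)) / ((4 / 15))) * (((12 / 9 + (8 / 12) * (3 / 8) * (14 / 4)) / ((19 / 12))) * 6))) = -190 / 38637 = -0.00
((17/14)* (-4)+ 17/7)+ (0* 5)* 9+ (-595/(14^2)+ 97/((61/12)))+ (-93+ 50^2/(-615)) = -17530955/210084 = -83.45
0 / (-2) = 0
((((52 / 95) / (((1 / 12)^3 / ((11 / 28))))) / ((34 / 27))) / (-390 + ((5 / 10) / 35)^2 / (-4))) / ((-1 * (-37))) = -1868106240 / 91353455951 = -0.02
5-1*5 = 0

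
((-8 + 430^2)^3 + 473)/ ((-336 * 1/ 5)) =-31602712861303805/ 336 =-94055693039594.66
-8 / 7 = -1.14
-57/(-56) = 57/56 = 1.02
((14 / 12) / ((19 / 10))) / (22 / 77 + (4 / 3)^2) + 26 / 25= 16519 / 12350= 1.34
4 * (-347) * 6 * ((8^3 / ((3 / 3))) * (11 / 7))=-46903296 / 7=-6700470.86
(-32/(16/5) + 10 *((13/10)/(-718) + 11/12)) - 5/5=-1994/1077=-1.85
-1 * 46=-46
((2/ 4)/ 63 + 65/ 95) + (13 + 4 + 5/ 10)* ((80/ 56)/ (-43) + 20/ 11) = 36155111/ 1132362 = 31.93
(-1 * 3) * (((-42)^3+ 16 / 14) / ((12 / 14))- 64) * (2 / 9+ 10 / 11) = 29063552 / 99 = 293571.23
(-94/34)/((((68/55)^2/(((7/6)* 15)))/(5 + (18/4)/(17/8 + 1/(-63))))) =-37733955875/167120608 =-225.79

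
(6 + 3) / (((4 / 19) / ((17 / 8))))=2907 / 32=90.84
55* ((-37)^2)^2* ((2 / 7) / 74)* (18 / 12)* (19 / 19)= 8357745 / 14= 596981.79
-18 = -18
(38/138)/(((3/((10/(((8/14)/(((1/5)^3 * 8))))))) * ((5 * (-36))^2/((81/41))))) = 133/21217500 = 0.00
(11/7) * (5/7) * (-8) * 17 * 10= -74800/49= -1526.53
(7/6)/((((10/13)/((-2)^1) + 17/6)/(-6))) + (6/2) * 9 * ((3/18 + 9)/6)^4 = 1713803807/11881728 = 144.24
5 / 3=1.67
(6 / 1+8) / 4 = 7 / 2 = 3.50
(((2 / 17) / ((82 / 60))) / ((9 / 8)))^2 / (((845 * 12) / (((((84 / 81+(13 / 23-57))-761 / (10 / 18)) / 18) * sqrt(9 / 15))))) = -43571584 * sqrt(15) / 4765152309255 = -0.00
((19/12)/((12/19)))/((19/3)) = 19/48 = 0.40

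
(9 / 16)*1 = 9 / 16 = 0.56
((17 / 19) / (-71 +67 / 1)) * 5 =-85 / 76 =-1.12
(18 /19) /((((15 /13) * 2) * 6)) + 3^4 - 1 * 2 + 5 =15973 /190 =84.07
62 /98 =31 /49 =0.63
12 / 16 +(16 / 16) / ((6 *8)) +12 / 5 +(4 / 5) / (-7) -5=-653 / 336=-1.94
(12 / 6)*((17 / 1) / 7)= 34 / 7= 4.86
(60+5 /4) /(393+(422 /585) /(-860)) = 30814875 /197717878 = 0.16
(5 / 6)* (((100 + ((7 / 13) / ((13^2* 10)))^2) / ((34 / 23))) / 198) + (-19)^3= -26744115708907913 / 3899289382560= -6858.72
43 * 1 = 43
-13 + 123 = 110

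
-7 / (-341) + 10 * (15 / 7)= 51199 / 2387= 21.45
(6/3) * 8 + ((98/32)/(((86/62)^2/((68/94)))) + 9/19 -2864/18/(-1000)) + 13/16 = 552710517523/29720826000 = 18.60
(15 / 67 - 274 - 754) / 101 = -68861 / 6767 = -10.18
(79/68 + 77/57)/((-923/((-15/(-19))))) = -48695/22657804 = -0.00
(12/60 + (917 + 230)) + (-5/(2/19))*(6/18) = 33941/30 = 1131.37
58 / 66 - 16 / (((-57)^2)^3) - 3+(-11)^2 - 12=40321189815565 / 377260919739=106.88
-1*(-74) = 74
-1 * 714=-714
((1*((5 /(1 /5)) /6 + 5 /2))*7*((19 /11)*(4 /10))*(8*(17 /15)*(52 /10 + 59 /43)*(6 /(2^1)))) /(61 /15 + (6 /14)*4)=997.01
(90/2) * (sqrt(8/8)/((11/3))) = 135/11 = 12.27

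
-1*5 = -5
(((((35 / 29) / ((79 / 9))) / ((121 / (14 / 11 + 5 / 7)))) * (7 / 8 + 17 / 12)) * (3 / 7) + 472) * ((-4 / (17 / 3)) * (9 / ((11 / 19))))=-5179.40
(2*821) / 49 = 1642 / 49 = 33.51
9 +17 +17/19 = 511/19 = 26.89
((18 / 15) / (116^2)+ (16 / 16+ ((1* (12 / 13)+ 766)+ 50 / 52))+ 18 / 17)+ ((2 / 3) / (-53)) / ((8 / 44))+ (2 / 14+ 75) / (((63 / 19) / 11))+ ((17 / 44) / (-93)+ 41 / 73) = 4410815446941364717 / 4325536280225160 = 1019.72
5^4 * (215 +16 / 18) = 1214375 / 9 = 134930.56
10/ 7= 1.43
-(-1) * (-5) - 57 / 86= -487 / 86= -5.66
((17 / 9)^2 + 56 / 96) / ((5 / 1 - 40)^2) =269 / 79380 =0.00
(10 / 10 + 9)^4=10000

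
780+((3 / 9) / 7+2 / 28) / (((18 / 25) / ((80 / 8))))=295465 / 378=781.65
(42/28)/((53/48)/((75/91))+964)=5400/3475223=0.00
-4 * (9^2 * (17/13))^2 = -7584516/169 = -44878.79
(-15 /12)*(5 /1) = -25 /4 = -6.25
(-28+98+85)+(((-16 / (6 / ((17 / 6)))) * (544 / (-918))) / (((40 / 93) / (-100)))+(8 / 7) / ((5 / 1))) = -2511127 / 2835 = -885.76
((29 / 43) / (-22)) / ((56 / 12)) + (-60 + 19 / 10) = -3847817 / 66220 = -58.11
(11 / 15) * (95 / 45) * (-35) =-1463 / 27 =-54.19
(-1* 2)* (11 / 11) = -2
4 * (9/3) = 12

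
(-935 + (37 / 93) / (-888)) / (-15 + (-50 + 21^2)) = -2.49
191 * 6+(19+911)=2076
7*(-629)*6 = -26418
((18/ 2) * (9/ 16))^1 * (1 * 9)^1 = 729/ 16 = 45.56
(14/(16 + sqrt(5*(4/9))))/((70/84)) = 3024/2855 - 126*sqrt(5)/2855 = 0.96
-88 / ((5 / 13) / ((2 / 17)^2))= -4576 / 1445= -3.17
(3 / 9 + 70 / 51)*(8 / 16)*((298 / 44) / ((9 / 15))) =21605 / 2244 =9.63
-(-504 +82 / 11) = 5462 / 11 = 496.55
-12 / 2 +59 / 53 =-259 / 53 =-4.89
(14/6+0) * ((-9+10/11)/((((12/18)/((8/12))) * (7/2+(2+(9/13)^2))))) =-210574/66693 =-3.16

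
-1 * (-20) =20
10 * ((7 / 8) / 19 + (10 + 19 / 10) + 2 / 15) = 120.79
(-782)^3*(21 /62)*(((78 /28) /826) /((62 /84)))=-41963082642 /56699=-740102.69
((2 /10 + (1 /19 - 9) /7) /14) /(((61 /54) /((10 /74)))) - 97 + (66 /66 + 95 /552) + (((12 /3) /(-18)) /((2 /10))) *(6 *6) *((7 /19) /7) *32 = -189301996747 /1159899384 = -163.21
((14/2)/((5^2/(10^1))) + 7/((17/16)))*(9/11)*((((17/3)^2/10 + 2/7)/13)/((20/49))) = 6152979/1215500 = 5.06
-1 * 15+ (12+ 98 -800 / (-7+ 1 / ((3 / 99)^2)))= 50995 / 541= 94.26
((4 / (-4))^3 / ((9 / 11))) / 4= -11 / 36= -0.31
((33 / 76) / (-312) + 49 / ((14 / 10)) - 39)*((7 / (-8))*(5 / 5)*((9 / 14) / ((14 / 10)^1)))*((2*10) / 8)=7116075 / 1770496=4.02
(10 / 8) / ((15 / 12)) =1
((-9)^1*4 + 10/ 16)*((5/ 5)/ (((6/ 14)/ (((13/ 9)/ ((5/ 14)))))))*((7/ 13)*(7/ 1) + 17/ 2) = -4423573/ 1080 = -4095.90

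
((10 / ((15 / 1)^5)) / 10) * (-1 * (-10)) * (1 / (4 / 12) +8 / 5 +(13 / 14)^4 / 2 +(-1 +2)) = 2294101 / 29172150000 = 0.00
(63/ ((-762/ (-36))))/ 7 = 54/ 127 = 0.43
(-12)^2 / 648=2 / 9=0.22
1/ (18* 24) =1/ 432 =0.00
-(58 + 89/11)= -727/11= -66.09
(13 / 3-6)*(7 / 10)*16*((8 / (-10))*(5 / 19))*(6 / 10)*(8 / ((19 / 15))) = 5376 / 361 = 14.89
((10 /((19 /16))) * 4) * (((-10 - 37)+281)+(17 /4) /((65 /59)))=1978976 /247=8012.05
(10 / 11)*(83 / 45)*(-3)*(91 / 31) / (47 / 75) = -23.56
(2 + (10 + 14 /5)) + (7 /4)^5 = 31.21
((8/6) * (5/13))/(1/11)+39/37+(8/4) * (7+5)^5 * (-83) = -59604709955/1443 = -41306105.30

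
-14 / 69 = -0.20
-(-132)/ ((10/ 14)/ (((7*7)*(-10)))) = -90552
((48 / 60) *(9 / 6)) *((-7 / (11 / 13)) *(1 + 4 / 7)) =-78 / 5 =-15.60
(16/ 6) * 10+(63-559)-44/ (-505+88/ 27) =-19070612/ 40641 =-469.25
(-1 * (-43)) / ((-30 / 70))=-301 / 3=-100.33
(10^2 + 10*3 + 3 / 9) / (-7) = -18.62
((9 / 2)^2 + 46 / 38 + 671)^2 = 2769601129 / 5776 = 479501.58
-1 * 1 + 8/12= -1/3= -0.33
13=13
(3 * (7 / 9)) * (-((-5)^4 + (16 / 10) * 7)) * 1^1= -1484.47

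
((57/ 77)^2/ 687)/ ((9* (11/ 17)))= 0.00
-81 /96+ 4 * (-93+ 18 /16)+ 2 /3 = -35297 /96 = -367.68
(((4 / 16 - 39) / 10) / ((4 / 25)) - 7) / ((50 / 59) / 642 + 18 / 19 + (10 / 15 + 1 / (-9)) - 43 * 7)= 1078443477 / 10346001824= 0.10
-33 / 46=-0.72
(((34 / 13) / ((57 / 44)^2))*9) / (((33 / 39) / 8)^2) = 452608 / 361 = 1253.76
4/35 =0.11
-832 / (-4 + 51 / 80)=66560 / 269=247.43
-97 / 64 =-1.52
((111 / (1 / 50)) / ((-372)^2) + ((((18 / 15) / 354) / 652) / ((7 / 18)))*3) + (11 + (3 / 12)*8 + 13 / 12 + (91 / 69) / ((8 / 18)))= 1017215702179 / 59518074280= 17.09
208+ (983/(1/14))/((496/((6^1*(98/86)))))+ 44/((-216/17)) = 56756659/143964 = 394.24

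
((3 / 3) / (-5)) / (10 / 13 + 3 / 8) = -104 / 595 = -0.17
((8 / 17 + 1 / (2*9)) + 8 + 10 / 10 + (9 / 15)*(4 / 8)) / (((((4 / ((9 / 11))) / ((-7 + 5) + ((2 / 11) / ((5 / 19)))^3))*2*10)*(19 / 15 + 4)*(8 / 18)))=-28198920501 / 393257260000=-0.07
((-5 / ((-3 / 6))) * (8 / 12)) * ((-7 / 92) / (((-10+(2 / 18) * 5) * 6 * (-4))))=-7 / 3128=-0.00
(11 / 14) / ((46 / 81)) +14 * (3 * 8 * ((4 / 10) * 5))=433659 / 644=673.38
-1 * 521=-521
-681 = -681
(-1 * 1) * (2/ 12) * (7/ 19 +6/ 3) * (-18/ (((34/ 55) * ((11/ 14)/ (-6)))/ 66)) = -1871100/ 323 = -5792.88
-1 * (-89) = 89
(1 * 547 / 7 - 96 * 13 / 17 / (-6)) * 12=129060 / 119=1084.54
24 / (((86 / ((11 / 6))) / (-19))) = -418 / 43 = -9.72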